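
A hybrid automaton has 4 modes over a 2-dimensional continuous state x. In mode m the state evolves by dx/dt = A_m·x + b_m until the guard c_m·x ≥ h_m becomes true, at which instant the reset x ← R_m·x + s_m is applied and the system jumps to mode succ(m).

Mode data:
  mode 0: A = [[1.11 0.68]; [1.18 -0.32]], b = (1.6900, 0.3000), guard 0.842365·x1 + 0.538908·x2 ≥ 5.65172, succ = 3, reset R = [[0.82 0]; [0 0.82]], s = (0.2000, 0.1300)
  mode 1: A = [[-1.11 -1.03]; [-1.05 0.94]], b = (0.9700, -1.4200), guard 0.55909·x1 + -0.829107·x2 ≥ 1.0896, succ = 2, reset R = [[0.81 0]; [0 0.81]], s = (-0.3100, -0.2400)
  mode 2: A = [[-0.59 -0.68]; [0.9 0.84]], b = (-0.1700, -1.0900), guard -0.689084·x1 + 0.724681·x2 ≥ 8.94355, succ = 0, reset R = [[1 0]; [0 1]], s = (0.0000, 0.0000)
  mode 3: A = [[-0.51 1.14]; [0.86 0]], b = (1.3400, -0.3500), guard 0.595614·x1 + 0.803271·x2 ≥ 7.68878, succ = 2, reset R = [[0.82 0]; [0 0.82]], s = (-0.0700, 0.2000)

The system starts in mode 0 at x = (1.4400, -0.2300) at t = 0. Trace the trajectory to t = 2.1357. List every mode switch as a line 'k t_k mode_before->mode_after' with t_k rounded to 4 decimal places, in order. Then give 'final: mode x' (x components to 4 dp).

1 0.6857 0->3
2 1.3918 3->2
final: 2 0.2754 9.5441

Mode 0: guard c·x = 5.6517 hit at Δt = 0.6857 (t = 0.6857), x⁻ = (5.2722, 2.2464) → reset → x⁺ = (4.5232, 1.9720), jump to mode 3
Mode 3: guard c·x = 7.6888 hit at Δt = 0.7061 (t = 1.3918), x⁻ = (6.2778, 4.9170) → reset → x⁺ = (5.0778, 4.2319), jump to mode 2
Mode 2: flow for 0.7439 to horizon, guard not reached → x = (0.2754, 9.5441)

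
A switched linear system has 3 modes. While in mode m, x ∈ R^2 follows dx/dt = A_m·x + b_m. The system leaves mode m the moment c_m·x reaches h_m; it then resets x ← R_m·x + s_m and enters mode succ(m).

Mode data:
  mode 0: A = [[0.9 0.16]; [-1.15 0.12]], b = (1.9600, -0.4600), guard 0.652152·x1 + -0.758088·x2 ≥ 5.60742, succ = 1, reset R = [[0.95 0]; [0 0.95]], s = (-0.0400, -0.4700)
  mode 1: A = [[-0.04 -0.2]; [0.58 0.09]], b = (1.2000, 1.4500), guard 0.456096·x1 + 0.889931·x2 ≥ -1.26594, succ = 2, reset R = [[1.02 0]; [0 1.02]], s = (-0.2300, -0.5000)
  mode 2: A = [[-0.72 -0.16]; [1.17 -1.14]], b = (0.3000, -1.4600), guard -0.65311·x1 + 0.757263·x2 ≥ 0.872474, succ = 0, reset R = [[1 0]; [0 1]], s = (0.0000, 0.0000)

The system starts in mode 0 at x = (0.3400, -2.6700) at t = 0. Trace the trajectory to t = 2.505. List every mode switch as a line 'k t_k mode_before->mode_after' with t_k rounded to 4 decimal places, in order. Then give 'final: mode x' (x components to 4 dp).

1 0.9188 0->1
2 1.5433 1->2
final: 2 2.2052 -0.2814

Mode 0: guard c·x = 5.6074 hit at Δt = 0.9188 (t = 0.9188), x⁻ = (2.7910, -4.9958) → reset → x⁺ = (2.6115, -5.2160), jump to mode 1
Mode 1: guard c·x = -1.2659 hit at Δt = 0.6245 (t = 1.5433), x⁻ = (3.8225, -3.3816) → reset → x⁺ = (3.6690, -3.9492), jump to mode 2
Mode 2: flow for 0.9617 to horizon, guard not reached → x = (2.2052, -0.2814)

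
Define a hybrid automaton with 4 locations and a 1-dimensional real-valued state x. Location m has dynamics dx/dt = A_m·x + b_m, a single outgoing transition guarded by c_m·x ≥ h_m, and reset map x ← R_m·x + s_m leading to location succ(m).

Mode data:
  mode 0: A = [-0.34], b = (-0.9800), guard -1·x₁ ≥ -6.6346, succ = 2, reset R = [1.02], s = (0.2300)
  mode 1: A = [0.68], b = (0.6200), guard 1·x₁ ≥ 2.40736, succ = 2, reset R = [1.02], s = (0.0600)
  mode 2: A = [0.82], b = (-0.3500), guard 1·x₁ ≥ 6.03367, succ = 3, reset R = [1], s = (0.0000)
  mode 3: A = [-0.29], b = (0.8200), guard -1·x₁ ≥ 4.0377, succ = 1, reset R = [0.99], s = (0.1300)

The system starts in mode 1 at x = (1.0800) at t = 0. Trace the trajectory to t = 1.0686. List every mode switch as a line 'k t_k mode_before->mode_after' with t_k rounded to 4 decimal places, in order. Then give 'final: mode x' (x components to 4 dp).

1 0.7510 1->2
final: 2 3.1369

Mode 1: guard c·x = 2.4074 hit at Δt = 0.7510 (t = 0.7510), x⁻ = (2.4074) → reset → x⁺ = (2.5155), jump to mode 2
Mode 2: flow for 0.3176 to horizon, guard not reached → x = (3.1369)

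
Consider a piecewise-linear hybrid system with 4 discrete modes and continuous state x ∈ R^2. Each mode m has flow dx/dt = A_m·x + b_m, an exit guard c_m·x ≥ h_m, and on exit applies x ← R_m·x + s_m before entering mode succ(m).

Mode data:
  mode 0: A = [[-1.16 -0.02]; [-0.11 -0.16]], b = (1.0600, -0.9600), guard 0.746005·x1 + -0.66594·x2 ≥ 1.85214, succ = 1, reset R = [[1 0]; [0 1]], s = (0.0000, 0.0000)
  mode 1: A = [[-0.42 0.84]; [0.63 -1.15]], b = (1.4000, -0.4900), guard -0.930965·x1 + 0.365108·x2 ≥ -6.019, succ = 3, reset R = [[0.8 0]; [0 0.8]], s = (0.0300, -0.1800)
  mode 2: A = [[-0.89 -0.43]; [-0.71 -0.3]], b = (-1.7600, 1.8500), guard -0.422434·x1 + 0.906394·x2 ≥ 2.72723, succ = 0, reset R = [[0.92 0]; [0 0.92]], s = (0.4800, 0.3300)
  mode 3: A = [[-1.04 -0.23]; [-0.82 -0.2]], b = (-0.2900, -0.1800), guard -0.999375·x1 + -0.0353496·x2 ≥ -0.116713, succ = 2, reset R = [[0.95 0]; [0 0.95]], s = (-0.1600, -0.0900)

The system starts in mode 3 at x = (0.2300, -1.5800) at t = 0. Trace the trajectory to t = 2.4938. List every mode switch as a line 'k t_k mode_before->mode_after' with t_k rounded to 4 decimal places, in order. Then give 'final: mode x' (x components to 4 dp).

Mode 3: guard c·x = -0.1167 hit at Δt = 0.4306 (t = 0.4306), x⁻ = (0.1731, -1.5912) → reset → x⁺ = (0.0044, -1.6016), jump to mode 2
Mode 2: guard c·x = 2.7272 hit at Δt = 1.5912 (t = 2.0218), x⁻ = (-1.7574, 2.1898) → reset → x⁺ = (-1.1368, 2.3446), jump to mode 0
Mode 0: flow for 0.4720 to horizon, guard not reached → x = (-0.2870, 1.7711)

1 0.4306 3->2
2 2.0218 2->0
final: 0 -0.2870 1.7711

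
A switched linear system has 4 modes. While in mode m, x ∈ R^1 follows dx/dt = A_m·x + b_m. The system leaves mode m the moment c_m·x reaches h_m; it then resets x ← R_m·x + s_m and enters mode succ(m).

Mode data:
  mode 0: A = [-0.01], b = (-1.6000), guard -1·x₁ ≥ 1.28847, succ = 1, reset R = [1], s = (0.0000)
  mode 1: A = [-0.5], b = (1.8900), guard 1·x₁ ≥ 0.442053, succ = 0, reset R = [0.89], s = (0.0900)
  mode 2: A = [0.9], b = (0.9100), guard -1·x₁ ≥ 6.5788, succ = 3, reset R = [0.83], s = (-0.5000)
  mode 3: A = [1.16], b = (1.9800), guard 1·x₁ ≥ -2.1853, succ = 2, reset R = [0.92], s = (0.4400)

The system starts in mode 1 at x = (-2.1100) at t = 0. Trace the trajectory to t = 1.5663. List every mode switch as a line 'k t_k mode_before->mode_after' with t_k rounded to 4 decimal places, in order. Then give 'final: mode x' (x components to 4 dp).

Mode 1: guard c·x = 0.4421 hit at Δt = 1.1358 (t = 1.1358), x⁻ = (0.4421) → reset → x⁺ = (0.4834), jump to mode 0
Mode 0: flow for 0.4305 to horizon, guard not reached → x = (-0.2060)

1 1.1358 1->0
final: 0 -0.2060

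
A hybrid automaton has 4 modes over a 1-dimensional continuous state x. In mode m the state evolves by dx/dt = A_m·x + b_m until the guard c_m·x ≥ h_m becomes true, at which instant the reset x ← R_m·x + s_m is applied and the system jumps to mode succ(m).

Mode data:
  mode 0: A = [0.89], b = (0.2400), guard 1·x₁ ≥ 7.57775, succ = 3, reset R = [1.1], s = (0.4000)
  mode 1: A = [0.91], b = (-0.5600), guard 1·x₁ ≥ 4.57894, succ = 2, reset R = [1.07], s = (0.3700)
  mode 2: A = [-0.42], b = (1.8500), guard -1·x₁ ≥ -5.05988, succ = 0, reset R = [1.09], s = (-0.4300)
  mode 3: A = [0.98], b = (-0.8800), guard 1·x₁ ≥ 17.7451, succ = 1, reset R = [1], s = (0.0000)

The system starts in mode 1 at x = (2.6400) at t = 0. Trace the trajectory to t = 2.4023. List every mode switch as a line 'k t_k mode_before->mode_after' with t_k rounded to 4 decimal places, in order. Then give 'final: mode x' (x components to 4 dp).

1 0.7382 1->2
2 1.3991 2->0
3 1.8285 0->3
final: 3 14.6511

Mode 1: guard c·x = 4.5789 hit at Δt = 0.7382 (t = 0.7382), x⁻ = (4.5789) → reset → x⁺ = (5.2695), jump to mode 2
Mode 2: guard c·x = -5.0599 hit at Δt = 0.6609 (t = 1.3991), x⁻ = (5.0599) → reset → x⁺ = (5.0853), jump to mode 0
Mode 0: guard c·x = 7.5777 hit at Δt = 0.4294 (t = 1.8285), x⁻ = (7.5777) → reset → x⁺ = (8.7355), jump to mode 3
Mode 3: flow for 0.5738 to horizon, guard not reached → x = (14.6511)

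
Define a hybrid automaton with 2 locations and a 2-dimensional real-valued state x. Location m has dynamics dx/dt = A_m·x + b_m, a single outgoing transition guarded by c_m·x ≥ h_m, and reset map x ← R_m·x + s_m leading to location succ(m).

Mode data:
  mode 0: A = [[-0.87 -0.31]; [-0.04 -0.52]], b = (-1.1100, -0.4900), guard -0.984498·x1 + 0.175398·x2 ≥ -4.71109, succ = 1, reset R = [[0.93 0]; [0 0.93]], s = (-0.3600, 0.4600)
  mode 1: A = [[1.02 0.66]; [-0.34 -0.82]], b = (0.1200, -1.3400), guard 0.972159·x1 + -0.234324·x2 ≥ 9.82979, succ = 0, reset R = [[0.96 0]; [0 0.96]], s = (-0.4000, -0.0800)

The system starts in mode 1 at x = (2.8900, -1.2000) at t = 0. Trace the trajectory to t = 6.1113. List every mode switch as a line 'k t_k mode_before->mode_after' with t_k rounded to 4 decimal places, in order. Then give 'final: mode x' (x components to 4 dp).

Mode 1: guard c·x = 9.8298 hit at Δt = 1.5122 (t = 1.5122), x⁻ = (9.3134, -3.3104) → reset → x⁺ = (8.5409, -3.2580), jump to mode 0
Mode 0: guard c·x = -4.7111 hit at Δt = 0.7556 (t = 2.2678), x⁻ = (4.3118, -2.6573) → reset → x⁺ = (3.6500, -2.0113), jump to mode 1
Mode 1: guard c·x = 9.8298 hit at Δt = 1.2660 (t = 3.5338), x⁻ = (9.2692, -3.4937) → reset → x⁺ = (8.4984, -3.4340), jump to mode 0
Mode 0: guard c·x = -4.7111 hit at Δt = 0.7613 (t = 4.2951), x⁻ = (4.2915, -2.7713) → reset → x⁺ = (3.6311, -2.1173), jump to mode 1
Mode 1: guard c·x = 9.8298 hit at Δt = 1.2897 (t = 5.5848), x⁻ = (9.2578, -3.5409) → reset → x⁺ = (8.4875, -3.4792), jump to mode 0
Mode 0: flow for 0.5265 to horizon, guard not reached → x = (5.3203, -2.9954)

1 1.5122 1->0
2 2.2678 0->1
3 3.5338 1->0
4 4.2951 0->1
5 5.5848 1->0
final: 0 5.3203 -2.9954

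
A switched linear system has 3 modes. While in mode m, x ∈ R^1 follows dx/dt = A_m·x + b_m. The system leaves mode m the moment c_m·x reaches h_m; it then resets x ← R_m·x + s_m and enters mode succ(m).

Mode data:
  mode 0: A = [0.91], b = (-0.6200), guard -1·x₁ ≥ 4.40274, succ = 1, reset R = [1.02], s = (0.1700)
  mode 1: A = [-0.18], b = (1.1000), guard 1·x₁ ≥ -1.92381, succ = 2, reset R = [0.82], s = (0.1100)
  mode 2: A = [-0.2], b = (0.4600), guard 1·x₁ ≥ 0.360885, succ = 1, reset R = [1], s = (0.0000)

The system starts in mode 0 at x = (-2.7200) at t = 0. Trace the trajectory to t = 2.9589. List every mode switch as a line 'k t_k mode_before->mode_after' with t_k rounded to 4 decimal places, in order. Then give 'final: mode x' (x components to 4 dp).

Mode 0: guard c·x = 4.4027 hit at Δt = 0.4417 (t = 0.4417), x⁻ = (-4.4027) → reset → x⁺ = (-4.3208), jump to mode 1
Mode 1: guard c·x = -1.9238 hit at Δt = 1.4504 (t = 1.8921), x⁻ = (-1.9238) → reset → x⁺ = (-1.4675), jump to mode 2
Mode 2: flow for 1.0668 to horizon, guard not reached → x = (-0.7437)

1 0.4417 0->1
2 1.8921 1->2
final: 2 -0.7437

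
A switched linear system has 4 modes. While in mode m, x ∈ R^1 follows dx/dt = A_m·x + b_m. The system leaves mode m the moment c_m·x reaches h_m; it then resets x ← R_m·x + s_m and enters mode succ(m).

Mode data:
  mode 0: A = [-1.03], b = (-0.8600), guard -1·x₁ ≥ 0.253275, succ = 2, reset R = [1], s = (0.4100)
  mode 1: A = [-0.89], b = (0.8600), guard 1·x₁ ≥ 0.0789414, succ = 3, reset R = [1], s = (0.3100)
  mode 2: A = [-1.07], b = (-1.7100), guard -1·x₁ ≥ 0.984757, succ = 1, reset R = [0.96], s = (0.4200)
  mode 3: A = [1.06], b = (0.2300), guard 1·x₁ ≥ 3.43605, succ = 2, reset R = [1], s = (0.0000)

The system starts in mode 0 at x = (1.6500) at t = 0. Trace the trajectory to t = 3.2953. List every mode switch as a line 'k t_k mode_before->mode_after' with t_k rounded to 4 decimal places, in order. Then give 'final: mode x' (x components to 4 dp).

Mode 0: guard c·x = 0.2533 hit at Δt = 1.4098 (t = 1.4098), x⁻ = (-0.2533) → reset → x⁺ = (0.1567), jump to mode 2
Mode 2: guard c·x = 0.9848 hit at Δt = 0.9824 (t = 2.3922), x⁻ = (-0.9848) → reset → x⁺ = (-0.5254), jump to mode 1
Mode 1: guard c·x = 0.0789 hit at Δt = 0.5836 (t = 2.9758), x⁻ = (0.0789) → reset → x⁺ = (0.3889), jump to mode 3
Mode 3: flow for 0.3195 to horizon, guard not reached → x = (0.6332)

1 1.4098 0->2
2 2.3922 2->1
3 2.9758 1->3
final: 3 0.6332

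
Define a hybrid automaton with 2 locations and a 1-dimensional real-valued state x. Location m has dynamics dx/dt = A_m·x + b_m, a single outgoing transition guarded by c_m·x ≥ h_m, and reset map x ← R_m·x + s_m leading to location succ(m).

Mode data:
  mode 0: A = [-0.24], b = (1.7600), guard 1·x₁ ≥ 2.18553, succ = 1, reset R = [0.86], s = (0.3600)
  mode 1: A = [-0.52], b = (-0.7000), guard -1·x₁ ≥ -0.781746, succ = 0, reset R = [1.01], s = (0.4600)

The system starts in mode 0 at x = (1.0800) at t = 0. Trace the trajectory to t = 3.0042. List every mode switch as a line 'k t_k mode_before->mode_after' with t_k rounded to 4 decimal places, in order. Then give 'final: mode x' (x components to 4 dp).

1 0.8106 0->1
2 1.8141 1->0
3 2.5102 0->1
final: 1 1.4272

Mode 0: guard c·x = 2.1855 hit at Δt = 0.8106 (t = 0.8106), x⁻ = (2.1855) → reset → x⁺ = (2.2396), jump to mode 1
Mode 1: guard c·x = -0.7817 hit at Δt = 1.0035 (t = 1.8141), x⁻ = (0.7817) → reset → x⁺ = (1.2496), jump to mode 0
Mode 0: guard c·x = 2.1855 hit at Δt = 0.6961 (t = 2.5102), x⁻ = (2.1855) → reset → x⁺ = (2.2396), jump to mode 1
Mode 1: flow for 0.4940 to horizon, guard not reached → x = (1.4272)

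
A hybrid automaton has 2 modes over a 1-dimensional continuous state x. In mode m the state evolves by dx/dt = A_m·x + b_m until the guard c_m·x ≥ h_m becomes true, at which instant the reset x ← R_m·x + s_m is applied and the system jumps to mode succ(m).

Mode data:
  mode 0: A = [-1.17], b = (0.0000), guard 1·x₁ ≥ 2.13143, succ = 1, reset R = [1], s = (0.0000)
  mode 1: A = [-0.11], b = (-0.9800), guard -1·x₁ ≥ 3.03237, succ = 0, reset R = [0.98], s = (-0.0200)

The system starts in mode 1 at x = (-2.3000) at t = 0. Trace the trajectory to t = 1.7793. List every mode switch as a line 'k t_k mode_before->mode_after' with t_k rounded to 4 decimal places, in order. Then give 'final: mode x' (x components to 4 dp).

Mode 1: guard c·x = 3.0324 hit at Δt = 1.0677 (t = 1.0677), x⁻ = (-3.0324) → reset → x⁺ = (-2.9917), jump to mode 0
Mode 0: flow for 0.7116 to horizon, guard not reached → x = (-1.3012)

1 1.0677 1->0
final: 0 -1.3012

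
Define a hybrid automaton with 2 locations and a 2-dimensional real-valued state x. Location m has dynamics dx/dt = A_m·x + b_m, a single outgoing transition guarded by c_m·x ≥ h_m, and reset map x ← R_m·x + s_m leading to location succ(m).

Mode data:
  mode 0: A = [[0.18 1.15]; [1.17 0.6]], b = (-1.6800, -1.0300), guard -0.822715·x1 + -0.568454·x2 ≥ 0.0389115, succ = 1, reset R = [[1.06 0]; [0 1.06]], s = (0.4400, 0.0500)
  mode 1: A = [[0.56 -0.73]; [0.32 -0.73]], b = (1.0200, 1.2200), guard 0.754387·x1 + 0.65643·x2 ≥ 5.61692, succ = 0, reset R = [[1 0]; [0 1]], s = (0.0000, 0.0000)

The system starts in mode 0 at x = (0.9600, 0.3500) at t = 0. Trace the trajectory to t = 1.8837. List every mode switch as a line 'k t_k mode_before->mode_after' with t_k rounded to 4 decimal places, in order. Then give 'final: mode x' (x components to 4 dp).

1 0.8682 0->1
final: 1 1.3349 1.1514

Mode 0: guard c·x = 0.0389 hit at Δt = 0.8682 (t = 0.8682), x⁻ = (-0.1086, 0.0887) → reset → x⁺ = (0.3249, 0.1440), jump to mode 1
Mode 1: flow for 1.0155 to horizon, guard not reached → x = (1.3349, 1.1514)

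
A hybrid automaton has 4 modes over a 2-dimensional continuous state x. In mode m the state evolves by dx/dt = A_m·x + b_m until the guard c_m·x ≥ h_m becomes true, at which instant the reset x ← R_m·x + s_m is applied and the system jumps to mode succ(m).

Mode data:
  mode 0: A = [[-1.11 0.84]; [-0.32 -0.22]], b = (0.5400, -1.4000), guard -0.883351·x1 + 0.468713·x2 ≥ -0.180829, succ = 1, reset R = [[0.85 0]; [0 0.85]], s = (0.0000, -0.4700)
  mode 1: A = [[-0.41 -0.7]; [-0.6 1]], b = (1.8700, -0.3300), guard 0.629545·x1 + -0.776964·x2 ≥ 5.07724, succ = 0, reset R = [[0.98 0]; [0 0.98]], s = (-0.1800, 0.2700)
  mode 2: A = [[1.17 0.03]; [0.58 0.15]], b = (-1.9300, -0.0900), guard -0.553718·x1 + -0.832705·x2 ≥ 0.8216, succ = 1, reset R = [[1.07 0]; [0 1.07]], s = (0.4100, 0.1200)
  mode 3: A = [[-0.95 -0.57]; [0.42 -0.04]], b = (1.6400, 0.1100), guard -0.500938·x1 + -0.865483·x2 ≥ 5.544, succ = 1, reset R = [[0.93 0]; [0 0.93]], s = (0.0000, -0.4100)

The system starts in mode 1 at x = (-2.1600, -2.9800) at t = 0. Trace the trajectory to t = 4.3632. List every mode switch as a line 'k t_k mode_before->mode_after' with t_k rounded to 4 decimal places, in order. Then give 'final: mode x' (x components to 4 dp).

Mode 1: guard c·x = 5.0772 hit at Δt = 0.6579 (t = 0.6579), x⁻ = (1.0933, -5.6489) → reset → x⁺ = (0.8914, -5.2659), jump to mode 0
Mode 0: guard c·x = -0.1808 hit at Δt = 1.3305 (t = 1.9884), x⁻ = (-2.4826, -5.0645) → reset → x⁺ = (-2.1102, -4.7748), jump to mode 1
Mode 1: guard c·x = 5.0772 hit at Δt = 0.3370 (t = 2.3254), x⁻ = (-0.0164, -6.5480) → reset → x⁺ = (-0.1960, -6.1470), jump to mode 0
Mode 0: guard c·x = -0.1808 hit at Δt = 1.0415 (t = 3.3669), x⁻ = (-2.7920, -5.6477) → reset → x⁺ = (-2.3732, -5.2706), jump to mode 1
Mode 1: guard c·x = 5.0772 hit at Δt = 0.2929 (t = 3.6598), x⁻ = (-0.4252, -6.8792) → reset → x⁺ = (-0.5967, -6.4716), jump to mode 0
Mode 0: flow for 0.7034 to horizon, guard not reached → x = (-2.5879, -6.0880)

1 0.6579 1->0
2 1.9884 0->1
3 2.3254 1->0
4 3.3669 0->1
5 3.6598 1->0
final: 0 -2.5879 -6.0880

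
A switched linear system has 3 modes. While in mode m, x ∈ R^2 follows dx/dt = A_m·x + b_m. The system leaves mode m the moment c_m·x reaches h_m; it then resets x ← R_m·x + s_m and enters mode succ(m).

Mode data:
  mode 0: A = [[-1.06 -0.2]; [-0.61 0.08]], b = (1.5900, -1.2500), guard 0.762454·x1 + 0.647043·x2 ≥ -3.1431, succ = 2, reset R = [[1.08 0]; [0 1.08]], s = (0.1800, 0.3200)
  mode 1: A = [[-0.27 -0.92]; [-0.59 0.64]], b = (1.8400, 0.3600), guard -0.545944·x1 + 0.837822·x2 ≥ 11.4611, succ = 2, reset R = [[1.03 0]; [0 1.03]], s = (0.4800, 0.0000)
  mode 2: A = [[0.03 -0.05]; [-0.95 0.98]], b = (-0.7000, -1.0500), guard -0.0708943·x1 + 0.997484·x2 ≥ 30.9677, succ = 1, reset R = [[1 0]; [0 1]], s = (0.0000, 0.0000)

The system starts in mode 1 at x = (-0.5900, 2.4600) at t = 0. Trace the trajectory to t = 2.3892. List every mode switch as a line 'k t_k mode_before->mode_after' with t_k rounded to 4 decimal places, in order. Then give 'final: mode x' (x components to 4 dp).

1 1.5972 1->2
final: 2 -5.9596 28.0396

Mode 1: guard c·x = 11.4611 hit at Δt = 1.5972 (t = 1.5972), x⁻ = (-4.8928, 10.4914) → reset → x⁺ = (-4.5596, 10.8061), jump to mode 2
Mode 2: flow for 0.7920 to horizon, guard not reached → x = (-5.9596, 28.0396)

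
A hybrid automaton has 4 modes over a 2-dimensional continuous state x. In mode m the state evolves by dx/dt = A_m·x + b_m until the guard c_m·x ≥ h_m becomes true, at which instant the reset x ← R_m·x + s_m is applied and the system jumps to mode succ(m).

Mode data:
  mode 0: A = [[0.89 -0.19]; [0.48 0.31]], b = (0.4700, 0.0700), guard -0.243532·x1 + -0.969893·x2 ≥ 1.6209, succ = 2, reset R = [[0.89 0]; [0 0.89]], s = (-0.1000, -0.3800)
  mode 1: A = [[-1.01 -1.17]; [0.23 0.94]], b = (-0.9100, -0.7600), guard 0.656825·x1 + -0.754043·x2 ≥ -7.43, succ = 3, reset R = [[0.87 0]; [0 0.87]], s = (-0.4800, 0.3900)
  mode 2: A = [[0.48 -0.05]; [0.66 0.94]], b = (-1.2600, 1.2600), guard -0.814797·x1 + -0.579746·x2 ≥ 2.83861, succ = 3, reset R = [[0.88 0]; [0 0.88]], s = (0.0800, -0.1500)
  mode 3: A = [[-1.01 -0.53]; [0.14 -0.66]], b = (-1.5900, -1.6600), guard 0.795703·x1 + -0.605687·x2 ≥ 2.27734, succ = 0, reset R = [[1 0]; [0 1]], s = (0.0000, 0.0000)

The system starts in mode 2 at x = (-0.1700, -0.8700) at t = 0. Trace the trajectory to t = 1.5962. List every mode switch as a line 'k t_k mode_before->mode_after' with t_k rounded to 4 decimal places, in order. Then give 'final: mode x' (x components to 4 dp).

1 1.2913 2->3
final: 3 -1.7550 -1.6614

Mode 2: guard c·x = 2.8386 hit at Δt = 1.2913 (t = 1.2913), x⁻ = (-2.4892, -1.3979) → reset → x⁺ = (-2.1105, -1.3802), jump to mode 3
Mode 3: flow for 0.3049 to horizon, guard not reached → x = (-1.7550, -1.6614)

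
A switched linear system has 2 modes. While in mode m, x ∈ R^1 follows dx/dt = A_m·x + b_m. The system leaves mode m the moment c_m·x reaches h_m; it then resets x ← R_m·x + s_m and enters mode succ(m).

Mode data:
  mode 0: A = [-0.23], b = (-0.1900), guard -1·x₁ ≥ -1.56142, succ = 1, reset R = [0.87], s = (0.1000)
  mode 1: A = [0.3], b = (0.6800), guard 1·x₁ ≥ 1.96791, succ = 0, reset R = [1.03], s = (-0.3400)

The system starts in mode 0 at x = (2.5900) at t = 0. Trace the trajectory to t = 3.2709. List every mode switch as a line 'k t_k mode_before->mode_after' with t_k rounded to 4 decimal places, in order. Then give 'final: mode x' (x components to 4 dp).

1 1.5576 0->1
2 1.9849 1->0
3 2.2077 0->1
4 2.6350 1->0
5 2.8578 0->1
final: 1 1.9500

Mode 0: guard c·x = -1.5614 hit at Δt = 1.5576 (t = 1.5576), x⁻ = (1.5614) → reset → x⁺ = (1.4584), jump to mode 1
Mode 1: guard c·x = 1.9679 hit at Δt = 0.4273 (t = 1.9849), x⁻ = (1.9679) → reset → x⁺ = (1.6869), jump to mode 0
Mode 0: guard c·x = -1.5614 hit at Δt = 0.2228 (t = 2.2077), x⁻ = (1.5614) → reset → x⁺ = (1.4584), jump to mode 1
Mode 1: guard c·x = 1.9679 hit at Δt = 0.4273 (t = 2.6350), x⁻ = (1.9679) → reset → x⁺ = (1.6869), jump to mode 0
Mode 0: guard c·x = -1.5614 hit at Δt = 0.2228 (t = 2.8578), x⁻ = (1.5614) → reset → x⁺ = (1.4584), jump to mode 1
Mode 1: flow for 0.4131 to horizon, guard not reached → x = (1.9500)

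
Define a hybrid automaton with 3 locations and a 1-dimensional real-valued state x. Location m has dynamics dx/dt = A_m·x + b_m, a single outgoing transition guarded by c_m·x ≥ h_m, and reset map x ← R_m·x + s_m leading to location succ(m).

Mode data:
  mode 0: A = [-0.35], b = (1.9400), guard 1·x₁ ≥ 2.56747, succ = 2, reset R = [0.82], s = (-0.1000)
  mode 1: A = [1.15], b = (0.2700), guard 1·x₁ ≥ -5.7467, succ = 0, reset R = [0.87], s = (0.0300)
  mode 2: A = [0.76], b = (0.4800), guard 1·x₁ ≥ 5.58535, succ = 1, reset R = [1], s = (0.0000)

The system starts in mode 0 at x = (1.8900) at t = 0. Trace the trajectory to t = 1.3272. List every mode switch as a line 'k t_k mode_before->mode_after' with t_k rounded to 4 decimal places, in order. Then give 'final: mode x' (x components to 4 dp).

1 0.5861 0->2
final: 2 3.9997

Mode 0: guard c·x = 2.5675 hit at Δt = 0.5861 (t = 0.5861), x⁻ = (2.5675) → reset → x⁺ = (2.0053), jump to mode 2
Mode 2: flow for 0.7411 to horizon, guard not reached → x = (3.9997)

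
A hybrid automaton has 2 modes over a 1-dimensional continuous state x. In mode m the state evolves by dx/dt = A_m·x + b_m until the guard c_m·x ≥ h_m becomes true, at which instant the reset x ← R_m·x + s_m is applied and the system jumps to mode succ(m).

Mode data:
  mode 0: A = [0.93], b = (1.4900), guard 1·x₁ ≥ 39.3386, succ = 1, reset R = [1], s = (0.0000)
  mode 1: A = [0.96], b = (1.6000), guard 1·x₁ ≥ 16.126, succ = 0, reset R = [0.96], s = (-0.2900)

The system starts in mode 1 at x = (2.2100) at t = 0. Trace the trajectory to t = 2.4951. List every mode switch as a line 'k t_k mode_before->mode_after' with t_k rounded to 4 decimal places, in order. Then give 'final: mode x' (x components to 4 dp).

1 1.5873 1->0
final: 0 37.4626

Mode 1: guard c·x = 16.1260 hit at Δt = 1.5873 (t = 1.5873), x⁻ = (16.1260) → reset → x⁺ = (15.1910), jump to mode 0
Mode 0: flow for 0.9078 to horizon, guard not reached → x = (37.4626)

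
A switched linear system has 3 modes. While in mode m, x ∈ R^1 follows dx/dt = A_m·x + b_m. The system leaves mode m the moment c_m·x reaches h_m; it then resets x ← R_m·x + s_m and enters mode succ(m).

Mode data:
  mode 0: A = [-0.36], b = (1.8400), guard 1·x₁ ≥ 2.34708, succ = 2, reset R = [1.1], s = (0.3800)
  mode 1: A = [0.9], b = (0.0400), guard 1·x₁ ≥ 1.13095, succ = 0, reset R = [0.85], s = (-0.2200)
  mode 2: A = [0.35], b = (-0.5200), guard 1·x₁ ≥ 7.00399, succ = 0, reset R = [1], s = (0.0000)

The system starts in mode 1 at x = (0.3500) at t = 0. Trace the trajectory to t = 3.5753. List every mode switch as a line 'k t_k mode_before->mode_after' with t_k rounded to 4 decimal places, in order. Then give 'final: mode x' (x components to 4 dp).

1 1.2132 1->0
2 2.4855 0->2
final: 2 3.6472

Mode 1: guard c·x = 1.1309 hit at Δt = 1.2132 (t = 1.2132), x⁻ = (1.1309) → reset → x⁺ = (0.7413), jump to mode 0
Mode 0: guard c·x = 2.3471 hit at Δt = 1.2723 (t = 2.4855), x⁻ = (2.3471) → reset → x⁺ = (2.9618), jump to mode 2
Mode 2: flow for 1.0898 to horizon, guard not reached → x = (3.6472)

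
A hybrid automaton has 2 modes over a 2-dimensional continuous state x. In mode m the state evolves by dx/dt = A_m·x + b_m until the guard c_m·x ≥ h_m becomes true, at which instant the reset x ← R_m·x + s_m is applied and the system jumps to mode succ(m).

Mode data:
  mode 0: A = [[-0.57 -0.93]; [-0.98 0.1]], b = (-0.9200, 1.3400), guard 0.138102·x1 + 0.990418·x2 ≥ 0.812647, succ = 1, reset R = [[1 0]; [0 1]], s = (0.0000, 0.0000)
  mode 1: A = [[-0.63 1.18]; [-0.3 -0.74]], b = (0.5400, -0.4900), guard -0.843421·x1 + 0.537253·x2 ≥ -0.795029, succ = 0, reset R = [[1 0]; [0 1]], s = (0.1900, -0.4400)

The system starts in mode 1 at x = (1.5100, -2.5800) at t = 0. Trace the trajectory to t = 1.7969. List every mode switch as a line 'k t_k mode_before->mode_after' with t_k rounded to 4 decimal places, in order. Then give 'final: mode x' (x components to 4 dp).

Mode 1: guard c·x = -0.7950 hit at Δt = 0.7285 (t = 0.7285), x⁻ = (-0.2390, -1.8551) → reset → x⁺ = (-0.0490, -2.2951), jump to mode 0
Mode 0: flow for 1.0684 to horizon, guard not reached → x = (0.5588, -1.4291)

1 0.7285 1->0
final: 0 0.5588 -1.4291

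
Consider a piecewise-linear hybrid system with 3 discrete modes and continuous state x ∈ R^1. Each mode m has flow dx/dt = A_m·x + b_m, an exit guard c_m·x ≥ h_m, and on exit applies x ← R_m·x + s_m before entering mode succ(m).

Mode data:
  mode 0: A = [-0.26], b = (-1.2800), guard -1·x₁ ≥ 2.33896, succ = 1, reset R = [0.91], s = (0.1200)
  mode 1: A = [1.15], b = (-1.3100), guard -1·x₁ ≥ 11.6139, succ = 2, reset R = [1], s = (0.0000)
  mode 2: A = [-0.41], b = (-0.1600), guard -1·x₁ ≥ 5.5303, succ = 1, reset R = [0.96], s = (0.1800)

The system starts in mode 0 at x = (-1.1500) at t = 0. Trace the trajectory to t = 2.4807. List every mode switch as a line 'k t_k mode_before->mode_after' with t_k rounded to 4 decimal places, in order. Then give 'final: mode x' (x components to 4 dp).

Mode 0: guard c·x = 2.3390 hit at Δt = 1.4558 (t = 1.4558), x⁻ = (-2.3390) → reset → x⁺ = (-2.0085), jump to mode 1
Mode 1: flow for 1.0249 to horizon, guard not reached → x = (-9.0904)

1 1.4558 0->1
final: 1 -9.0904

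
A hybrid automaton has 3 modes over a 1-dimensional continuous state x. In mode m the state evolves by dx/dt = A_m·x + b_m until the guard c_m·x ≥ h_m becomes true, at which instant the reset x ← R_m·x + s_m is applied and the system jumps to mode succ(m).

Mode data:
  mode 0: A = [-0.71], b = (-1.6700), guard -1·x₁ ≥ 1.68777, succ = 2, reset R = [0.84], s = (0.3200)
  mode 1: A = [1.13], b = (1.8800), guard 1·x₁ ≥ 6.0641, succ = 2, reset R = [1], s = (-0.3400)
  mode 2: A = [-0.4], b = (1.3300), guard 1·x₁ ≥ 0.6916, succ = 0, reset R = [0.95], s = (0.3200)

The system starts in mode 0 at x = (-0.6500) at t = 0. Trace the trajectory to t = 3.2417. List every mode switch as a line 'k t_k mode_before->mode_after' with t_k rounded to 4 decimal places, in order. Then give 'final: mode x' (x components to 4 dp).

1 1.3251 0->2
2 2.6213 2->0
final: 0 -0.2091

Mode 0: guard c·x = 1.6878 hit at Δt = 1.3251 (t = 1.3251), x⁻ = (-1.6878) → reset → x⁺ = (-1.0977), jump to mode 2
Mode 2: guard c·x = 0.6916 hit at Δt = 1.2962 (t = 2.6213), x⁻ = (0.6916) → reset → x⁺ = (0.9770), jump to mode 0
Mode 0: flow for 0.6204 to horizon, guard not reached → x = (-0.2091)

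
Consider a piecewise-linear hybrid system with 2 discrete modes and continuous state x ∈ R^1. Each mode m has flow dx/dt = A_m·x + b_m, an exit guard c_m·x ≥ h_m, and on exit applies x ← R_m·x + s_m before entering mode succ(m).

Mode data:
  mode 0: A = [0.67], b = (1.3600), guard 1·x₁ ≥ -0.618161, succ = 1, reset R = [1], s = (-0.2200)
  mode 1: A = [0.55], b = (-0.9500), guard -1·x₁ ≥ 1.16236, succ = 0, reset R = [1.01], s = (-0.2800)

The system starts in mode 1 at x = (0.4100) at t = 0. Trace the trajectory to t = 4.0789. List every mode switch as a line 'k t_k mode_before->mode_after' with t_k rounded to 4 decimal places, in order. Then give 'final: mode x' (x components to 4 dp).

Mode 1: guard c·x = 1.1624 hit at Δt = 1.4283 (t = 1.4283), x⁻ = (-1.1624) → reset → x⁺ = (-1.4540), jump to mode 0
Mode 0: guard c·x = -0.6182 hit at Δt = 1.3383 (t = 2.7666), x⁻ = (-0.6182) → reset → x⁺ = (-0.8382), jump to mode 1
Mode 1: guard c·x = 1.1624 hit at Δt = 0.2164 (t = 2.9830), x⁻ = (-1.1624) → reset → x⁺ = (-1.4540), jump to mode 0
Mode 0: flow for 1.0959 to horizon, guard not reached → x = (-0.8298)

1 1.4283 1->0
2 2.7666 0->1
3 2.9830 1->0
final: 0 -0.8298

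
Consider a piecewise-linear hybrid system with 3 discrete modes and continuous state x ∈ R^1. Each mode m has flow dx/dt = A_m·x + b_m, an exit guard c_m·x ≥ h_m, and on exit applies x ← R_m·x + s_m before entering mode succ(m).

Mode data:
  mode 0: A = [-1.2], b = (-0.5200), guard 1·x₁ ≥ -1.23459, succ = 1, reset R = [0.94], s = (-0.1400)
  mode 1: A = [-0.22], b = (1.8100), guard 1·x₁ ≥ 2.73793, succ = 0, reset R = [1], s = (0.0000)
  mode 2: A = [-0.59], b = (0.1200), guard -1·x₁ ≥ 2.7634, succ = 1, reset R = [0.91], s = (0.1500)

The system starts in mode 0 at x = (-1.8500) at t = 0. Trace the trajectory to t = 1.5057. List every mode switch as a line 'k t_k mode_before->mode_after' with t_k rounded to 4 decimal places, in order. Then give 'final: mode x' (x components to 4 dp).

Mode 0: guard c·x = -1.2346 hit at Δt = 0.4749 (t = 0.4749), x⁻ = (-1.2346) → reset → x⁺ = (-1.3005), jump to mode 1
Mode 1: flow for 1.0308 to horizon, guard not reached → x = (0.6327)

1 0.4749 0->1
final: 1 0.6327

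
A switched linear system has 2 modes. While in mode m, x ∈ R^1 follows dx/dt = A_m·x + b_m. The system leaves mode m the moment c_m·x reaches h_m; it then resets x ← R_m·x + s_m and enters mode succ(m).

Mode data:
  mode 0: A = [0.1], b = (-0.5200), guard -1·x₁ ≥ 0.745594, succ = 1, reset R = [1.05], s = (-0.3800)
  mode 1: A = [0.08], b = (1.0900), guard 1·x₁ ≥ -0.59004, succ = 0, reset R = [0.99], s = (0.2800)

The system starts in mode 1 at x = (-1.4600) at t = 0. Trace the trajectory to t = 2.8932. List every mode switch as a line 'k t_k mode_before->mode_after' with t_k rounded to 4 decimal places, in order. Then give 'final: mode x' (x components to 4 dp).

1 0.8634 1->0
2 1.6349 0->1
3 2.1967 1->0
final: 0 -0.7012

Mode 1: guard c·x = -0.5900 hit at Δt = 0.8634 (t = 0.8634), x⁻ = (-0.5900) → reset → x⁺ = (-0.3041), jump to mode 0
Mode 0: guard c·x = 0.7456 hit at Δt = 0.7715 (t = 1.6349), x⁻ = (-0.7456) → reset → x⁺ = (-1.1629), jump to mode 1
Mode 1: guard c·x = -0.5900 hit at Δt = 0.5618 (t = 2.1967), x⁻ = (-0.5900) → reset → x⁺ = (-0.3041), jump to mode 0
Mode 0: flow for 0.6965 to horizon, guard not reached → x = (-0.7012)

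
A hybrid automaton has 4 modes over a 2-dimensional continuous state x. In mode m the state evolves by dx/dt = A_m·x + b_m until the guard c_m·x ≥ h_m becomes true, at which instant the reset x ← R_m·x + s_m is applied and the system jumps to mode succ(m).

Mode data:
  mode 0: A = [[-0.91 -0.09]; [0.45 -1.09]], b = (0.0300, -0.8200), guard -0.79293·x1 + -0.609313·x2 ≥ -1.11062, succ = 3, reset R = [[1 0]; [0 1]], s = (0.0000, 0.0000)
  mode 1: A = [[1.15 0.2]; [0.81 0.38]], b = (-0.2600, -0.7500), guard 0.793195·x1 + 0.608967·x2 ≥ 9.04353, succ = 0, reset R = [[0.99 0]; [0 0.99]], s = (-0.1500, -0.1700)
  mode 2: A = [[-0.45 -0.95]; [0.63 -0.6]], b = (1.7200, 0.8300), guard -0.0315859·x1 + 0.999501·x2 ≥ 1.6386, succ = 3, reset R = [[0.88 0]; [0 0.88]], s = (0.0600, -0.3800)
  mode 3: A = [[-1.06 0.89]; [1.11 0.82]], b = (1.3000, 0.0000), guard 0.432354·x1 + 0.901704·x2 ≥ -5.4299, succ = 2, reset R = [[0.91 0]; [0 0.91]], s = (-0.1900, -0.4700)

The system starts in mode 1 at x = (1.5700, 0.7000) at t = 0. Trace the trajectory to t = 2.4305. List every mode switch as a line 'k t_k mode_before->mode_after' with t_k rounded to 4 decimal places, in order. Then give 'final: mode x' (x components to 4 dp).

Mode 1: guard c·x = 9.0435 hit at Δt = 1.3516 (t = 1.3516), x⁻ = (7.6457, 4.8918) → reset → x⁺ = (7.4193, 4.6729), jump to mode 0
Mode 0: flow for 1.0789 to horizon, guard not reached → x = (2.6071, 2.1092)

1 1.3516 1->0
final: 0 2.6071 2.1092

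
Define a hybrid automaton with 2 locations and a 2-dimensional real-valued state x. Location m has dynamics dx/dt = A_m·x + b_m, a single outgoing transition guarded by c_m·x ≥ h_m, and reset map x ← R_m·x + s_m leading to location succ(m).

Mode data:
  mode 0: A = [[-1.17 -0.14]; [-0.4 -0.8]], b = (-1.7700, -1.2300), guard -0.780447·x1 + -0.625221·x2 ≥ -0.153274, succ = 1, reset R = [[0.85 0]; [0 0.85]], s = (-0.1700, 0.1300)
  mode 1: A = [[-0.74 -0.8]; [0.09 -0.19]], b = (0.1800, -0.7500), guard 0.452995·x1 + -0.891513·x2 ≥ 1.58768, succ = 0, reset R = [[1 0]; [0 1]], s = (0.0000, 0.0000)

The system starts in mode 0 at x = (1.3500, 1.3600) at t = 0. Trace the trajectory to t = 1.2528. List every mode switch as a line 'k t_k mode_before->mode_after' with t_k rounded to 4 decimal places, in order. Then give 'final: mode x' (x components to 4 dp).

Mode 0: guard c·x = -0.1533 hit at Δt = 0.5314 (t = 0.5314), x⁻ = (-0.0138, 0.2624) → reset → x⁺ = (-0.1818, 0.3531), jump to mode 1
Mode 1: flow for 0.7214 to horizon, guard not reached → x = (-0.0248, -0.2051)

1 0.5314 0->1
final: 1 -0.0248 -0.2051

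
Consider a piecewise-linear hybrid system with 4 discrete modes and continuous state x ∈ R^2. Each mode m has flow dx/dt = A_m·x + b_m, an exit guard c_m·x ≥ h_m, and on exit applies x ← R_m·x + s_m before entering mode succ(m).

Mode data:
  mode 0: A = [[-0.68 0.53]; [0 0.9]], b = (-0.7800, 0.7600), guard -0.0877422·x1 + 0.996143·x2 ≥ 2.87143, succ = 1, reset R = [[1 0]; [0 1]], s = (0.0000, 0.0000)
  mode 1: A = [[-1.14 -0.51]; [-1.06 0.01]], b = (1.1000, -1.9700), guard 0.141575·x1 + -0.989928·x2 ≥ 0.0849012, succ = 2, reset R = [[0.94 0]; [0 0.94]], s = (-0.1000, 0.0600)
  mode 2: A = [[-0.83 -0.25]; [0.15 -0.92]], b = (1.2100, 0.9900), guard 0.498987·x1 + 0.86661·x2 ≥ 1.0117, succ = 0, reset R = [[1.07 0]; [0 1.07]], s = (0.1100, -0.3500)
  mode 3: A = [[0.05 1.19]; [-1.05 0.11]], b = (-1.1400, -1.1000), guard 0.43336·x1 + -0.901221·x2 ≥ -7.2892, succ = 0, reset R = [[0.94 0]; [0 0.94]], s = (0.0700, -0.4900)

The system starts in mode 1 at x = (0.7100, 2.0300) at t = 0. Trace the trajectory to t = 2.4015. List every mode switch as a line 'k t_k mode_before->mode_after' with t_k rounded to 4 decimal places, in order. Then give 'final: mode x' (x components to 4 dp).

1 0.7805 1->2
2 1.5720 2->0
final: 0 0.4459 1.6680

Mode 1: guard c·x = 0.0849 hit at Δt = 0.7805 (t = 0.7805), x⁻ = (0.6317, 0.0046) → reset → x⁺ = (0.4938, 0.0643), jump to mode 2
Mode 2: guard c·x = 1.0117 hit at Δt = 0.7915 (t = 1.5720), x⁻ = (0.8971, 0.6509) → reset → x⁺ = (1.0699, 0.3465), jump to mode 0
Mode 0: flow for 0.8295 to horizon, guard not reached → x = (0.4459, 1.6680)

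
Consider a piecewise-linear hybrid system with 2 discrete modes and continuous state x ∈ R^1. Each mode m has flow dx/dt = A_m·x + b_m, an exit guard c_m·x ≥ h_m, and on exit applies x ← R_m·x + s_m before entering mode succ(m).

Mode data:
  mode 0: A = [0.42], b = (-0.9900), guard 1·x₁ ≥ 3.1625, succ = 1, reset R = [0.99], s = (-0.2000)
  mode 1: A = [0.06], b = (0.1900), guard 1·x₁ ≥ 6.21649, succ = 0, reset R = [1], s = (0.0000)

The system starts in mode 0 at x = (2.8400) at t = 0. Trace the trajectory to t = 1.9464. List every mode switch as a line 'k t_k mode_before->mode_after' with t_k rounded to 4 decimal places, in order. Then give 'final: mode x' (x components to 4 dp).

Mode 0: guard c·x = 3.1625 hit at Δt = 1.2180 (t = 1.2180), x⁻ = (3.1625) → reset → x⁺ = (2.9309), jump to mode 1
Mode 1: flow for 0.7284 to horizon, guard not reached → x = (3.2033)

1 1.2180 0->1
final: 1 3.2033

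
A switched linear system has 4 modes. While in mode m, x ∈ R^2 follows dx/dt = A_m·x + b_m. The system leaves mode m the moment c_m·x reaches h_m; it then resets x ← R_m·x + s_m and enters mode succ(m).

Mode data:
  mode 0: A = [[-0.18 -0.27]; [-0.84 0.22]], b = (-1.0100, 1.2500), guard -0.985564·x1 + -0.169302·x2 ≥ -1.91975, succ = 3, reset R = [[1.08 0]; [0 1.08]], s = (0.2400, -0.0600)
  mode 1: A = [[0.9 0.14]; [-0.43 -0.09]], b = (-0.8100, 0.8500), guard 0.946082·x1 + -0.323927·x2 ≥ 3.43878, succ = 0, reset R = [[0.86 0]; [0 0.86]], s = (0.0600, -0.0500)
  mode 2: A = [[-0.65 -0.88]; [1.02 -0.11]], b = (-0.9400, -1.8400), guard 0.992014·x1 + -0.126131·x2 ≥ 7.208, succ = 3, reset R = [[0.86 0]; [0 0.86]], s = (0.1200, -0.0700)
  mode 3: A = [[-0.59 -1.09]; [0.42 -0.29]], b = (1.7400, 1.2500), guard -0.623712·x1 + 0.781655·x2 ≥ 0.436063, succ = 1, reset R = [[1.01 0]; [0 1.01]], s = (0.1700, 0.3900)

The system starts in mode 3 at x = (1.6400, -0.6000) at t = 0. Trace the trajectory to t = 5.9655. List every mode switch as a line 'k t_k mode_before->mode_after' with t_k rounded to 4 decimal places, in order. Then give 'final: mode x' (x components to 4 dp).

1 1.2958 3->1
2 2.5788 1->0
3 3.6178 0->3
4 4.4761 3->1
5 5.6514 1->0
final: 0 3.0642 0.9429

Mode 3: guard c·x = 0.4361 hit at Δt = 1.2958 (t = 1.2958), x⁻ = (1.5278, 1.7769) → reset → x⁺ = (1.7130, 2.1847), jump to mode 1
Mode 1: guard c·x = 3.4388 hit at Δt = 1.2830 (t = 2.5788), x⁻ = (4.1650, 1.5488) → reset → x⁺ = (3.6419, 1.2819), jump to mode 0
Mode 0: guard c·x = -1.9198 hit at Δt = 1.0390 (t = 3.6178), x⁻ = (1.8833, 0.3762) → reset → x⁺ = (2.2739, 0.3463), jump to mode 3
Mode 3: guard c·x = 0.4361 hit at Δt = 0.8583 (t = 4.4761), x⁻ = (1.6443, 1.8699) → reset → x⁺ = (1.8307, 2.2786), jump to mode 1
Mode 1: guard c·x = 3.4388 hit at Δt = 1.1753 (t = 5.6514), x⁻ = (4.1954, 1.6373) → reset → x⁺ = (3.6680, 1.3581), jump to mode 0
Mode 0: flow for 0.3141 to horizon, guard not reached → x = (3.0642, 0.9429)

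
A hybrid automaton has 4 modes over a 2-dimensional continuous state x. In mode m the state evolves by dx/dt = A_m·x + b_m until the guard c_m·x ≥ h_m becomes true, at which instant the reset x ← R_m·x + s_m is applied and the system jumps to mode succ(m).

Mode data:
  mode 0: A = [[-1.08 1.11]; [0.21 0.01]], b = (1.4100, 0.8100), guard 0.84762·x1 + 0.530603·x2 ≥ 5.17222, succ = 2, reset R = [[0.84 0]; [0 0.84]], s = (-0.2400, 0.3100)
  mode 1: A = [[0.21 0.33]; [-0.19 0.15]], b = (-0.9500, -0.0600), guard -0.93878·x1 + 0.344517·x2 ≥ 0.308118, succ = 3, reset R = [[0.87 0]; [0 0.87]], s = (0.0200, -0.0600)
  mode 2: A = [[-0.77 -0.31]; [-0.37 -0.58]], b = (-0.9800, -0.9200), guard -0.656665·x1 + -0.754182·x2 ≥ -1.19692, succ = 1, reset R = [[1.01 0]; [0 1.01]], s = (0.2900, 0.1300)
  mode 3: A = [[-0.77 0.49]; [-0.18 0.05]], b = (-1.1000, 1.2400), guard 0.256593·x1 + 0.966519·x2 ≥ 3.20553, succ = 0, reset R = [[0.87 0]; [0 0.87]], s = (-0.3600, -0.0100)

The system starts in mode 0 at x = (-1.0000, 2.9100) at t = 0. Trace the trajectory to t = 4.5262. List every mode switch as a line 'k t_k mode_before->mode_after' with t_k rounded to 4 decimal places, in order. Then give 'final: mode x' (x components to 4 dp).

1 1.1984 0->2
2 2.0936 2->1
3 2.7777 1->3
4 4.2146 3->0
final: 0 1.1028 3.1270

Mode 0: guard c·x = 5.1722 hit at Δt = 1.1984 (t = 1.1984), x⁻ = (3.4081, 4.3034) → reset → x⁺ = (2.6228, 3.9249), jump to mode 2
Mode 2: guard c·x = -1.1969 hit at Δt = 0.8952 (t = 2.0936), x⁻ = (0.2113, 1.4030) → reset → x⁺ = (0.5034, 1.5471), jump to mode 1
Mode 1: guard c·x = 0.3081 hit at Δt = 0.6841 (t = 2.7777), x⁻ = (0.2655, 1.6179) → reset → x⁺ = (0.2510, 1.3476), jump to mode 3
Mode 3: guard c·x = 3.2055 hit at Δt = 1.4369 (t = 4.2146), x⁻ = (0.1790, 3.2691) → reset → x⁺ = (-0.2043, 2.8341), jump to mode 0
Mode 0: flow for 0.3116 to horizon, guard not reached → x = (1.1028, 3.1270)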